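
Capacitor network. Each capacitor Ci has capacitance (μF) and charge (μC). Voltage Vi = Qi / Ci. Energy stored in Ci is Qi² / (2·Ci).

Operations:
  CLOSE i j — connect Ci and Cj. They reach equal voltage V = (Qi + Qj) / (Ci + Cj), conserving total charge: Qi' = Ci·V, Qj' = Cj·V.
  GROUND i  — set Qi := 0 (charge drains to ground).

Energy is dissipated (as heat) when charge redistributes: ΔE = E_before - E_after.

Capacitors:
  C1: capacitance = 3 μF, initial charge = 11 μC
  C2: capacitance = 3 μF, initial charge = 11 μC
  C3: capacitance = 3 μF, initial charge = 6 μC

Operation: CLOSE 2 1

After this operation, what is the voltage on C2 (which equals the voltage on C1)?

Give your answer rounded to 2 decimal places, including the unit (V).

Answer: 3.67 V

Derivation:
Initial: C1(3μF, Q=11μC, V=3.67V), C2(3μF, Q=11μC, V=3.67V), C3(3μF, Q=6μC, V=2.00V)
Op 1: CLOSE 2-1: Q_total=22.00, C_total=6.00, V=3.67; Q2=11.00, Q1=11.00; dissipated=0.000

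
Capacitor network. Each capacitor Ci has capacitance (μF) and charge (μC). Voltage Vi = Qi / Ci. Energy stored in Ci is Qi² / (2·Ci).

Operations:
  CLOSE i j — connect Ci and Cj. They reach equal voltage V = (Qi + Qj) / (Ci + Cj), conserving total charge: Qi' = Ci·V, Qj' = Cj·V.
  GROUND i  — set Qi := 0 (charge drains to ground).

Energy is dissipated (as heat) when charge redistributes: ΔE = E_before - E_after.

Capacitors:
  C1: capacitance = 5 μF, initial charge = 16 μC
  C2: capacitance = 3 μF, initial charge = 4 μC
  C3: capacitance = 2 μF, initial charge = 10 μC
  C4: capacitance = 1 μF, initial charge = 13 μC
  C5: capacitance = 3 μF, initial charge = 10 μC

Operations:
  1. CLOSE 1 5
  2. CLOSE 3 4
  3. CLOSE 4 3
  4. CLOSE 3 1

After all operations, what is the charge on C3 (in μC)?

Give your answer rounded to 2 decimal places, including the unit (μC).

Answer: 9.02 μC

Derivation:
Initial: C1(5μF, Q=16μC, V=3.20V), C2(3μF, Q=4μC, V=1.33V), C3(2μF, Q=10μC, V=5.00V), C4(1μF, Q=13μC, V=13.00V), C5(3μF, Q=10μC, V=3.33V)
Op 1: CLOSE 1-5: Q_total=26.00, C_total=8.00, V=3.25; Q1=16.25, Q5=9.75; dissipated=0.017
Op 2: CLOSE 3-4: Q_total=23.00, C_total=3.00, V=7.67; Q3=15.33, Q4=7.67; dissipated=21.333
Op 3: CLOSE 4-3: Q_total=23.00, C_total=3.00, V=7.67; Q4=7.67, Q3=15.33; dissipated=0.000
Op 4: CLOSE 3-1: Q_total=31.58, C_total=7.00, V=4.51; Q3=9.02, Q1=22.56; dissipated=13.934
Final charges: Q1=22.56, Q2=4.00, Q3=9.02, Q4=7.67, Q5=9.75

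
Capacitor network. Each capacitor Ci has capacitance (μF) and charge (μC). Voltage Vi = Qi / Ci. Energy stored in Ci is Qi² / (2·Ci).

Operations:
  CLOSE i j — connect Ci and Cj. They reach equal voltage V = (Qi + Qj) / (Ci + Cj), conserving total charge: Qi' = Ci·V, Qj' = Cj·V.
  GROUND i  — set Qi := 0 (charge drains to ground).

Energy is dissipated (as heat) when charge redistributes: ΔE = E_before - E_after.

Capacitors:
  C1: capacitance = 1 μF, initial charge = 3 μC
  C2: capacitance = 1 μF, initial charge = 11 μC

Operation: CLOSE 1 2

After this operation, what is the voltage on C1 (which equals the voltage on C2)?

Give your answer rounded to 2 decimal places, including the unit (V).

Initial: C1(1μF, Q=3μC, V=3.00V), C2(1μF, Q=11μC, V=11.00V)
Op 1: CLOSE 1-2: Q_total=14.00, C_total=2.00, V=7.00; Q1=7.00, Q2=7.00; dissipated=16.000

Answer: 7.00 V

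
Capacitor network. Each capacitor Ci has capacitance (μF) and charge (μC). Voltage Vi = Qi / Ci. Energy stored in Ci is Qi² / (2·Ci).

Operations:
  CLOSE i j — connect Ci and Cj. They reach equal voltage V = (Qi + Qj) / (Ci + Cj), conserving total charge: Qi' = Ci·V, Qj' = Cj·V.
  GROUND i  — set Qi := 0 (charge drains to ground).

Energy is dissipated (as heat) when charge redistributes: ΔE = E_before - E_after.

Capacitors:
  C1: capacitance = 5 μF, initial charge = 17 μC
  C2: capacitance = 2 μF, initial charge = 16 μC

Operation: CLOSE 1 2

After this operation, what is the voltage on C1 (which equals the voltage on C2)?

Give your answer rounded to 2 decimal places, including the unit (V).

Initial: C1(5μF, Q=17μC, V=3.40V), C2(2μF, Q=16μC, V=8.00V)
Op 1: CLOSE 1-2: Q_total=33.00, C_total=7.00, V=4.71; Q1=23.57, Q2=9.43; dissipated=15.114

Answer: 4.71 V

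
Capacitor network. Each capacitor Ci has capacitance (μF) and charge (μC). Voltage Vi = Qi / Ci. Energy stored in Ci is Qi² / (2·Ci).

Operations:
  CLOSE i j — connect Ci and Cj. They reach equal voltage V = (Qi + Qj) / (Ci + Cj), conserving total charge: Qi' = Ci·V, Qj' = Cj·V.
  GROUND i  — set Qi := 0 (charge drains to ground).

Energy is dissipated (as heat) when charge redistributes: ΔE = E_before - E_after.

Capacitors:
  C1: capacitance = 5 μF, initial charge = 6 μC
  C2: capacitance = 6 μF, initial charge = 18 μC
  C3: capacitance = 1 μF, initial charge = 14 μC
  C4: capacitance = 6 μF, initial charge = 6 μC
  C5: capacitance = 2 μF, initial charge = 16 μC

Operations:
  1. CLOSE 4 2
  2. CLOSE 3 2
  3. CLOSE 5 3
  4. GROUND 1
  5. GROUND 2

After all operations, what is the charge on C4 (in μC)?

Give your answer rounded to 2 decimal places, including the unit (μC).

Answer: 12.00 μC

Derivation:
Initial: C1(5μF, Q=6μC, V=1.20V), C2(6μF, Q=18μC, V=3.00V), C3(1μF, Q=14μC, V=14.00V), C4(6μF, Q=6μC, V=1.00V), C5(2μF, Q=16μC, V=8.00V)
Op 1: CLOSE 4-2: Q_total=24.00, C_total=12.00, V=2.00; Q4=12.00, Q2=12.00; dissipated=6.000
Op 2: CLOSE 3-2: Q_total=26.00, C_total=7.00, V=3.71; Q3=3.71, Q2=22.29; dissipated=61.714
Op 3: CLOSE 5-3: Q_total=19.71, C_total=3.00, V=6.57; Q5=13.14, Q3=6.57; dissipated=6.122
Op 4: GROUND 1: Q1=0; energy lost=3.600
Op 5: GROUND 2: Q2=0; energy lost=41.388
Final charges: Q1=0.00, Q2=0.00, Q3=6.57, Q4=12.00, Q5=13.14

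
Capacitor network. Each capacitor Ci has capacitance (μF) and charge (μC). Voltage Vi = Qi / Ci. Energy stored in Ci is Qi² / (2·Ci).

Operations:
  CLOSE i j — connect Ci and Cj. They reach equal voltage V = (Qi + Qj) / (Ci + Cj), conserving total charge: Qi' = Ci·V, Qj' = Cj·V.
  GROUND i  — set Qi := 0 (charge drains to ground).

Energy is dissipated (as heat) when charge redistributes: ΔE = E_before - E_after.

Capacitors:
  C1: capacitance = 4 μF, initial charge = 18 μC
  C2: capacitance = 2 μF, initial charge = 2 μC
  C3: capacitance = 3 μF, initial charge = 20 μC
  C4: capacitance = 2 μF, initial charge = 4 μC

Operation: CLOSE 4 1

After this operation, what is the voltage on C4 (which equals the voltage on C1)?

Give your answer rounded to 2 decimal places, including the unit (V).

Answer: 3.67 V

Derivation:
Initial: C1(4μF, Q=18μC, V=4.50V), C2(2μF, Q=2μC, V=1.00V), C3(3μF, Q=20μC, V=6.67V), C4(2μF, Q=4μC, V=2.00V)
Op 1: CLOSE 4-1: Q_total=22.00, C_total=6.00, V=3.67; Q4=7.33, Q1=14.67; dissipated=4.167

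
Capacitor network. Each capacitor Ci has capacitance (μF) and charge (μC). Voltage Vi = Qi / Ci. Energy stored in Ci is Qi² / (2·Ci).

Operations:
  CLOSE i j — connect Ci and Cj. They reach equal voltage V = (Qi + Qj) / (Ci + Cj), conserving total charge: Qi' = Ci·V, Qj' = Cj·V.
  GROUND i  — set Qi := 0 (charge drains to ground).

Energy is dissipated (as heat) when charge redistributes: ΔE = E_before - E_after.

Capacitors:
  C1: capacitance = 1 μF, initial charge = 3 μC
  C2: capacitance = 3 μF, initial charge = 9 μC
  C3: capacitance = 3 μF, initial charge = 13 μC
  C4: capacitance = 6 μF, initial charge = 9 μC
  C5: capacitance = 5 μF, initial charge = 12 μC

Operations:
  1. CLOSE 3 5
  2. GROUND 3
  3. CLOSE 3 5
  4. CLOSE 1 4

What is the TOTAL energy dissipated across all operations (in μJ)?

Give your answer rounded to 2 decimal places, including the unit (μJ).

Initial: C1(1μF, Q=3μC, V=3.00V), C2(3μF, Q=9μC, V=3.00V), C3(3μF, Q=13μC, V=4.33V), C4(6μF, Q=9μC, V=1.50V), C5(5μF, Q=12μC, V=2.40V)
Op 1: CLOSE 3-5: Q_total=25.00, C_total=8.00, V=3.12; Q3=9.38, Q5=15.62; dissipated=3.504
Op 2: GROUND 3: Q3=0; energy lost=14.648
Op 3: CLOSE 3-5: Q_total=15.62, C_total=8.00, V=1.95; Q3=5.86, Q5=9.77; dissipated=9.155
Op 4: CLOSE 1-4: Q_total=12.00, C_total=7.00, V=1.71; Q1=1.71, Q4=10.29; dissipated=0.964
Total dissipated: 28.272 μJ

Answer: 28.27 μJ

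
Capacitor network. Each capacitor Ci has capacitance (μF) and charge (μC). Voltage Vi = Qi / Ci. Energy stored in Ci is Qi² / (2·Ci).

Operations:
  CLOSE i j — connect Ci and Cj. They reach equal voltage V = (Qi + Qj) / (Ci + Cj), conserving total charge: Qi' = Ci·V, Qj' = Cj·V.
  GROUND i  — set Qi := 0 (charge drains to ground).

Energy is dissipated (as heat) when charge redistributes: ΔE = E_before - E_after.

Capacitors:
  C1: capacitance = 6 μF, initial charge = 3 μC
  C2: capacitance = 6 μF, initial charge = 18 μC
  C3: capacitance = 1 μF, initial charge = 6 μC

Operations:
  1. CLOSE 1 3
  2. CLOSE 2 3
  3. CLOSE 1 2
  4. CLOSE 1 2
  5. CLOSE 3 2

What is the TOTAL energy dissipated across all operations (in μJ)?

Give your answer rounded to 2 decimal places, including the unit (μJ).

Answer: 17.69 μJ

Derivation:
Initial: C1(6μF, Q=3μC, V=0.50V), C2(6μF, Q=18μC, V=3.00V), C3(1μF, Q=6μC, V=6.00V)
Op 1: CLOSE 1-3: Q_total=9.00, C_total=7.00, V=1.29; Q1=7.71, Q3=1.29; dissipated=12.964
Op 2: CLOSE 2-3: Q_total=19.29, C_total=7.00, V=2.76; Q2=16.53, Q3=2.76; dissipated=1.259
Op 3: CLOSE 1-2: Q_total=24.24, C_total=12.00, V=2.02; Q1=12.12, Q2=12.12; dissipated=3.239
Op 4: CLOSE 1-2: Q_total=24.24, C_total=12.00, V=2.02; Q1=12.12, Q2=12.12; dissipated=0.000
Op 5: CLOSE 3-2: Q_total=14.88, C_total=7.00, V=2.13; Q3=2.13, Q2=12.75; dissipated=0.231
Total dissipated: 17.694 μJ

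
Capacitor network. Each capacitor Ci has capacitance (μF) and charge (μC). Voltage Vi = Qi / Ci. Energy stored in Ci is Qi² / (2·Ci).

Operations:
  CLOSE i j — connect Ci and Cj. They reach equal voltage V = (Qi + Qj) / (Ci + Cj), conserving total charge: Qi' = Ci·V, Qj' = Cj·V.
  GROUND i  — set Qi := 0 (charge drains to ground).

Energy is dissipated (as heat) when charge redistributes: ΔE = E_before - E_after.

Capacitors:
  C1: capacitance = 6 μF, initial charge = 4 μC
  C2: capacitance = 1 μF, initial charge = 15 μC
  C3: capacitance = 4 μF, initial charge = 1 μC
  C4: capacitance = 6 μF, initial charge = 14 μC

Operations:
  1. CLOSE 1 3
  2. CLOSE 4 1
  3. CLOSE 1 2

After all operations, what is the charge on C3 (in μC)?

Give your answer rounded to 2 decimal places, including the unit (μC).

Answer: 2.00 μC

Derivation:
Initial: C1(6μF, Q=4μC, V=0.67V), C2(1μF, Q=15μC, V=15.00V), C3(4μF, Q=1μC, V=0.25V), C4(6μF, Q=14μC, V=2.33V)
Op 1: CLOSE 1-3: Q_total=5.00, C_total=10.00, V=0.50; Q1=3.00, Q3=2.00; dissipated=0.208
Op 2: CLOSE 4-1: Q_total=17.00, C_total=12.00, V=1.42; Q4=8.50, Q1=8.50; dissipated=5.042
Op 3: CLOSE 1-2: Q_total=23.50, C_total=7.00, V=3.36; Q1=20.14, Q2=3.36; dissipated=79.074
Final charges: Q1=20.14, Q2=3.36, Q3=2.00, Q4=8.50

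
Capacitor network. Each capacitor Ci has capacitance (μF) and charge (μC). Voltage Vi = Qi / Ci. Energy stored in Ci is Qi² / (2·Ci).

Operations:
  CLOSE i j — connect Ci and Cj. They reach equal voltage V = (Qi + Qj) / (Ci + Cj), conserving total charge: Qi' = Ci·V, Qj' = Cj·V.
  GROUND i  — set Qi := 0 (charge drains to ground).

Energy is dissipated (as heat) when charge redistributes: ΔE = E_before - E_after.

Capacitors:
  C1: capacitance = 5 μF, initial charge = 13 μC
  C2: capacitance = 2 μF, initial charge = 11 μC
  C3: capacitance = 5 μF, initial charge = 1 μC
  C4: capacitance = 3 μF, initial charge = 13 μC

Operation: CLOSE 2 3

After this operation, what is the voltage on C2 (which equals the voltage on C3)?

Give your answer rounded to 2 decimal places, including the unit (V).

Answer: 1.71 V

Derivation:
Initial: C1(5μF, Q=13μC, V=2.60V), C2(2μF, Q=11μC, V=5.50V), C3(5μF, Q=1μC, V=0.20V), C4(3μF, Q=13μC, V=4.33V)
Op 1: CLOSE 2-3: Q_total=12.00, C_total=7.00, V=1.71; Q2=3.43, Q3=8.57; dissipated=20.064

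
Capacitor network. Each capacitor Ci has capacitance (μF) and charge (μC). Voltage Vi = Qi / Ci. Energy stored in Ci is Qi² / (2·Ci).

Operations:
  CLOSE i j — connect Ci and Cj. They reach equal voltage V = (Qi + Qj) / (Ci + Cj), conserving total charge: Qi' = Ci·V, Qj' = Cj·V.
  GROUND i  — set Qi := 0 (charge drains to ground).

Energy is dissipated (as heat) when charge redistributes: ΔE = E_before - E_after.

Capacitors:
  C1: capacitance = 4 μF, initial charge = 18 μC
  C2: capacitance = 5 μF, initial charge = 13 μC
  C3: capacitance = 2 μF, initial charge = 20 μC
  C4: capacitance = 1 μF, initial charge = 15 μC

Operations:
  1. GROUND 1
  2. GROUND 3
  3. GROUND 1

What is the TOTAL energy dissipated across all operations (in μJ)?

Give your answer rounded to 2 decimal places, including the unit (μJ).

Initial: C1(4μF, Q=18μC, V=4.50V), C2(5μF, Q=13μC, V=2.60V), C3(2μF, Q=20μC, V=10.00V), C4(1μF, Q=15μC, V=15.00V)
Op 1: GROUND 1: Q1=0; energy lost=40.500
Op 2: GROUND 3: Q3=0; energy lost=100.000
Op 3: GROUND 1: Q1=0; energy lost=0.000
Total dissipated: 140.500 μJ

Answer: 140.50 μJ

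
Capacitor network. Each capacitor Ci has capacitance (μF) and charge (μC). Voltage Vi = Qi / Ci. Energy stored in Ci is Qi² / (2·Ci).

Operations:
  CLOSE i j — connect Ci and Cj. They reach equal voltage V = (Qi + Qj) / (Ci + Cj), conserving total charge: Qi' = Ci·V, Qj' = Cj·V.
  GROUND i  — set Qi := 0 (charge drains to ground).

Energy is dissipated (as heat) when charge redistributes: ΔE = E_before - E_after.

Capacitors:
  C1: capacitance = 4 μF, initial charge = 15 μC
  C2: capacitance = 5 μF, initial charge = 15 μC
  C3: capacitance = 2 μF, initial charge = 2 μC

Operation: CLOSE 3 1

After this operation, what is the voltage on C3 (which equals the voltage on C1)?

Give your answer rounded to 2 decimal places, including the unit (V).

Initial: C1(4μF, Q=15μC, V=3.75V), C2(5μF, Q=15μC, V=3.00V), C3(2μF, Q=2μC, V=1.00V)
Op 1: CLOSE 3-1: Q_total=17.00, C_total=6.00, V=2.83; Q3=5.67, Q1=11.33; dissipated=5.042

Answer: 2.83 V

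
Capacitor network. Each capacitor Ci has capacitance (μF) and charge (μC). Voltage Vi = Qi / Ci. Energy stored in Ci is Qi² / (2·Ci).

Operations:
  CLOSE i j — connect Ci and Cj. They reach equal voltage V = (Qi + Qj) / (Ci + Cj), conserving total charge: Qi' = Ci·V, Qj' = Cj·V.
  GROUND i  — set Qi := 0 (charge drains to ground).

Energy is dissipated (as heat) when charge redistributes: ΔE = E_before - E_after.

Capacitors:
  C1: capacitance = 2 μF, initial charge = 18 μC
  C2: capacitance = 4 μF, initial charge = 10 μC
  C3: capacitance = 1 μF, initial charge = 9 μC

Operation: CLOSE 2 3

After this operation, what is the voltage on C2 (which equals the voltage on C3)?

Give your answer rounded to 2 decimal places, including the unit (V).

Answer: 3.80 V

Derivation:
Initial: C1(2μF, Q=18μC, V=9.00V), C2(4μF, Q=10μC, V=2.50V), C3(1μF, Q=9μC, V=9.00V)
Op 1: CLOSE 2-3: Q_total=19.00, C_total=5.00, V=3.80; Q2=15.20, Q3=3.80; dissipated=16.900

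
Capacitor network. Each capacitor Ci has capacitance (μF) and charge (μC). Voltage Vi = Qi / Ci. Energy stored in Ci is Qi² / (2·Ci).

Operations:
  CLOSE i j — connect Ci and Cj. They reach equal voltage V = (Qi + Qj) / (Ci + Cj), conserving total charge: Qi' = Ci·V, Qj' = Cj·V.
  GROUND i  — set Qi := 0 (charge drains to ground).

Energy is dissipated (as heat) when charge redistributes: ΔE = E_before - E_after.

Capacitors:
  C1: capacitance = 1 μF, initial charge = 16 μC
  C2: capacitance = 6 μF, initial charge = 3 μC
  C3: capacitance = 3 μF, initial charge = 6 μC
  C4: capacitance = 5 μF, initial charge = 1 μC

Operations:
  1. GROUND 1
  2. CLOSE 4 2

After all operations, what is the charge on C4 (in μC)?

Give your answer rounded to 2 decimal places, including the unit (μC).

Initial: C1(1μF, Q=16μC, V=16.00V), C2(6μF, Q=3μC, V=0.50V), C3(3μF, Q=6μC, V=2.00V), C4(5μF, Q=1μC, V=0.20V)
Op 1: GROUND 1: Q1=0; energy lost=128.000
Op 2: CLOSE 4-2: Q_total=4.00, C_total=11.00, V=0.36; Q4=1.82, Q2=2.18; dissipated=0.123
Final charges: Q1=0.00, Q2=2.18, Q3=6.00, Q4=1.82

Answer: 1.82 μC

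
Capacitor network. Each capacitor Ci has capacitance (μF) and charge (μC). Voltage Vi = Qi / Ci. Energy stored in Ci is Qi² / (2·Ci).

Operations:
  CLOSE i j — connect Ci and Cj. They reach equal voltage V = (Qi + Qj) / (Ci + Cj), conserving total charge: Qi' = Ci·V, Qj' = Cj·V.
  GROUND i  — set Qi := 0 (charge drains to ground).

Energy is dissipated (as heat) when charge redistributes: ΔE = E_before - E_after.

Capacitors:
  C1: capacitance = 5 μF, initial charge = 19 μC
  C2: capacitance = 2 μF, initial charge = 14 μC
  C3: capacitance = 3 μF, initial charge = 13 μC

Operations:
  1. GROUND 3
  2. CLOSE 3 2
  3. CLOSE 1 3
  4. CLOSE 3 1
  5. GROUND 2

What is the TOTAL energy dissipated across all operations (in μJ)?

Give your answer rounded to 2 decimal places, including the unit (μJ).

Answer: 66.34 μJ

Derivation:
Initial: C1(5μF, Q=19μC, V=3.80V), C2(2μF, Q=14μC, V=7.00V), C3(3μF, Q=13μC, V=4.33V)
Op 1: GROUND 3: Q3=0; energy lost=28.167
Op 2: CLOSE 3-2: Q_total=14.00, C_total=5.00, V=2.80; Q3=8.40, Q2=5.60; dissipated=29.400
Op 3: CLOSE 1-3: Q_total=27.40, C_total=8.00, V=3.42; Q1=17.12, Q3=10.28; dissipated=0.938
Op 4: CLOSE 3-1: Q_total=27.40, C_total=8.00, V=3.42; Q3=10.28, Q1=17.12; dissipated=0.000
Op 5: GROUND 2: Q2=0; energy lost=7.840
Total dissipated: 66.344 μJ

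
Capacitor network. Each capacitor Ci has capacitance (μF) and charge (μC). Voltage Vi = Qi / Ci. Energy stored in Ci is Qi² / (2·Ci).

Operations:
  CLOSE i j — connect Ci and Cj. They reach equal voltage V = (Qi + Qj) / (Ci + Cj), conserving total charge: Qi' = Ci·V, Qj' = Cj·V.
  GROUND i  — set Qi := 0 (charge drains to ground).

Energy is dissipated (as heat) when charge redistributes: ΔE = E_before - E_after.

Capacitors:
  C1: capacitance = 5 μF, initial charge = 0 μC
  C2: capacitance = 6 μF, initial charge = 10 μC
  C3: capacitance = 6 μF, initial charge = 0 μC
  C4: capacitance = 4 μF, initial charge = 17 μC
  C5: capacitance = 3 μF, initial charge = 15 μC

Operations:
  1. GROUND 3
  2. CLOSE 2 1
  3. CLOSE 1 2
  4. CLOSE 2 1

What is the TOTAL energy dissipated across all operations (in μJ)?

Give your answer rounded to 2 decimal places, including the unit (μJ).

Initial: C1(5μF, Q=0μC, V=0.00V), C2(6μF, Q=10μC, V=1.67V), C3(6μF, Q=0μC, V=0.00V), C4(4μF, Q=17μC, V=4.25V), C5(3μF, Q=15μC, V=5.00V)
Op 1: GROUND 3: Q3=0; energy lost=0.000
Op 2: CLOSE 2-1: Q_total=10.00, C_total=11.00, V=0.91; Q2=5.45, Q1=4.55; dissipated=3.788
Op 3: CLOSE 1-2: Q_total=10.00, C_total=11.00, V=0.91; Q1=4.55, Q2=5.45; dissipated=0.000
Op 4: CLOSE 2-1: Q_total=10.00, C_total=11.00, V=0.91; Q2=5.45, Q1=4.55; dissipated=0.000
Total dissipated: 3.788 μJ

Answer: 3.79 μJ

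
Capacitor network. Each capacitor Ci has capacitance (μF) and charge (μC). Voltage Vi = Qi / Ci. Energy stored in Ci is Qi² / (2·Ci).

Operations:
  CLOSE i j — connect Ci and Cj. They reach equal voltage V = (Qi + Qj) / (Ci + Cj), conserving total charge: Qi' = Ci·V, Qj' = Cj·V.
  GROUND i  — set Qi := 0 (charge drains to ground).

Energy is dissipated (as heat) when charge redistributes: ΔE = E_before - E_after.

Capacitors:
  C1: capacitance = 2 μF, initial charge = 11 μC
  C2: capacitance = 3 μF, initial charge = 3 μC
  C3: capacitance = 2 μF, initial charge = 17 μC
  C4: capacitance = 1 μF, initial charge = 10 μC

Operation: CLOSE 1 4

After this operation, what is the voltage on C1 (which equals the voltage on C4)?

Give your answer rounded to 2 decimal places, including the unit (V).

Initial: C1(2μF, Q=11μC, V=5.50V), C2(3μF, Q=3μC, V=1.00V), C3(2μF, Q=17μC, V=8.50V), C4(1μF, Q=10μC, V=10.00V)
Op 1: CLOSE 1-4: Q_total=21.00, C_total=3.00, V=7.00; Q1=14.00, Q4=7.00; dissipated=6.750

Answer: 7.00 V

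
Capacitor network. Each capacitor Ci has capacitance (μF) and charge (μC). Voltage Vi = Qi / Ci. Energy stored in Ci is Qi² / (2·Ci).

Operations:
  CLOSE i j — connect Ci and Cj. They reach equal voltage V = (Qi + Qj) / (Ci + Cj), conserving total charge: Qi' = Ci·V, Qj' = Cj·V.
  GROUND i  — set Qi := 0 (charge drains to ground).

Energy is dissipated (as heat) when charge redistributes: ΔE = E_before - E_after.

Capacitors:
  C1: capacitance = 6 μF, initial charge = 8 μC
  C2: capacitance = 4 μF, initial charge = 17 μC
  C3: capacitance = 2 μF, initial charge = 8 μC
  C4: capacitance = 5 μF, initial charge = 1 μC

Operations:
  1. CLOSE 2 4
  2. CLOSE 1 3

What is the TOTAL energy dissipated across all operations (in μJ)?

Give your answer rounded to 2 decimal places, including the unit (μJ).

Initial: C1(6μF, Q=8μC, V=1.33V), C2(4μF, Q=17μC, V=4.25V), C3(2μF, Q=8μC, V=4.00V), C4(5μF, Q=1μC, V=0.20V)
Op 1: CLOSE 2-4: Q_total=18.00, C_total=9.00, V=2.00; Q2=8.00, Q4=10.00; dissipated=18.225
Op 2: CLOSE 1-3: Q_total=16.00, C_total=8.00, V=2.00; Q1=12.00, Q3=4.00; dissipated=5.333
Total dissipated: 23.558 μJ

Answer: 23.56 μJ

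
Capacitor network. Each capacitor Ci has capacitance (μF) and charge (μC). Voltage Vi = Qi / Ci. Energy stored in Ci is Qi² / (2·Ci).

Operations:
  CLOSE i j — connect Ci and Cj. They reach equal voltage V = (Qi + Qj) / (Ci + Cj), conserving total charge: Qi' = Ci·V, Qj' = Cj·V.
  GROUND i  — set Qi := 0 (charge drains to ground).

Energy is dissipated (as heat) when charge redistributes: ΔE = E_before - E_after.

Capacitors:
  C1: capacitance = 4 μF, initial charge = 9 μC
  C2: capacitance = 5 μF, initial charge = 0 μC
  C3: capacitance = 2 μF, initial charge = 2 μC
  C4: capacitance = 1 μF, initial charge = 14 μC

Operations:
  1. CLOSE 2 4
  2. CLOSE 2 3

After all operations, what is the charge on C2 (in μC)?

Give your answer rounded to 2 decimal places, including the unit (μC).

Initial: C1(4μF, Q=9μC, V=2.25V), C2(5μF, Q=0μC, V=0.00V), C3(2μF, Q=2μC, V=1.00V), C4(1μF, Q=14μC, V=14.00V)
Op 1: CLOSE 2-4: Q_total=14.00, C_total=6.00, V=2.33; Q2=11.67, Q4=2.33; dissipated=81.667
Op 2: CLOSE 2-3: Q_total=13.67, C_total=7.00, V=1.95; Q2=9.76, Q3=3.90; dissipated=1.270
Final charges: Q1=9.00, Q2=9.76, Q3=3.90, Q4=2.33

Answer: 9.76 μC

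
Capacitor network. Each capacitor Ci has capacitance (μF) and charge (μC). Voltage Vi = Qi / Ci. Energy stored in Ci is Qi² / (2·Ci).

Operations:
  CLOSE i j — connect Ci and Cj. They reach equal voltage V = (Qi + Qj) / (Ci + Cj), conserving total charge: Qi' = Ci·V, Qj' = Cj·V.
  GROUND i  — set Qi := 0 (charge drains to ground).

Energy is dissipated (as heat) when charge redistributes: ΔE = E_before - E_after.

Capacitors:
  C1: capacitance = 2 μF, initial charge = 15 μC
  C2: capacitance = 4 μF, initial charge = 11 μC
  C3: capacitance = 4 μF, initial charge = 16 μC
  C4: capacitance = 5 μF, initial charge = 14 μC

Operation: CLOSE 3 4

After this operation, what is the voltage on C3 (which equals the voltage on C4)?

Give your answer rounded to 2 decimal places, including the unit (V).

Initial: C1(2μF, Q=15μC, V=7.50V), C2(4μF, Q=11μC, V=2.75V), C3(4μF, Q=16μC, V=4.00V), C4(5μF, Q=14μC, V=2.80V)
Op 1: CLOSE 3-4: Q_total=30.00, C_total=9.00, V=3.33; Q3=13.33, Q4=16.67; dissipated=1.600

Answer: 3.33 V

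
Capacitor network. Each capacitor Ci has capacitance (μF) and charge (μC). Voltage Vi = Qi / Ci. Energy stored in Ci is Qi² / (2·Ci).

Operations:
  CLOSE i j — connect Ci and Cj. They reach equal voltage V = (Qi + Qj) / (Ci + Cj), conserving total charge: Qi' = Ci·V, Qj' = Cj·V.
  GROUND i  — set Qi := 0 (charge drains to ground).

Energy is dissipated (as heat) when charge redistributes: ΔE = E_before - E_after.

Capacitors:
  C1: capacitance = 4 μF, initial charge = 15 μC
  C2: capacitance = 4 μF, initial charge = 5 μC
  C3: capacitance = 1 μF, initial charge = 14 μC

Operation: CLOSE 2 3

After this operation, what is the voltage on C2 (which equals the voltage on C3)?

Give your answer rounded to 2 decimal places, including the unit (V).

Answer: 3.80 V

Derivation:
Initial: C1(4μF, Q=15μC, V=3.75V), C2(4μF, Q=5μC, V=1.25V), C3(1μF, Q=14μC, V=14.00V)
Op 1: CLOSE 2-3: Q_total=19.00, C_total=5.00, V=3.80; Q2=15.20, Q3=3.80; dissipated=65.025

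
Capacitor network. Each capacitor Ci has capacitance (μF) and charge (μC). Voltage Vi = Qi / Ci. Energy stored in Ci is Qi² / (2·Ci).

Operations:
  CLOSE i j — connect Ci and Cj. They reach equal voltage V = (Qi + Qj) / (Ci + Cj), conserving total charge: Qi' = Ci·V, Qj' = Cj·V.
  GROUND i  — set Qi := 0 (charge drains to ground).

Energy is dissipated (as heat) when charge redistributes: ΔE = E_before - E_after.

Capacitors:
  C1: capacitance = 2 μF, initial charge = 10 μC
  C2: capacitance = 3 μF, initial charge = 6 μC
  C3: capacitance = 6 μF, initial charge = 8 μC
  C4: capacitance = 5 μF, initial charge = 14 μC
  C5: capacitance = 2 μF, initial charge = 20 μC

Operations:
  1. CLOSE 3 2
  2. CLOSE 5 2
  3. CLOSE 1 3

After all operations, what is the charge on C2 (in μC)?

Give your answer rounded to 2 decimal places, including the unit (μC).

Answer: 14.80 μC

Derivation:
Initial: C1(2μF, Q=10μC, V=5.00V), C2(3μF, Q=6μC, V=2.00V), C3(6μF, Q=8μC, V=1.33V), C4(5μF, Q=14μC, V=2.80V), C5(2μF, Q=20μC, V=10.00V)
Op 1: CLOSE 3-2: Q_total=14.00, C_total=9.00, V=1.56; Q3=9.33, Q2=4.67; dissipated=0.444
Op 2: CLOSE 5-2: Q_total=24.67, C_total=5.00, V=4.93; Q5=9.87, Q2=14.80; dissipated=42.785
Op 3: CLOSE 1-3: Q_total=19.33, C_total=8.00, V=2.42; Q1=4.83, Q3=14.50; dissipated=8.898
Final charges: Q1=4.83, Q2=14.80, Q3=14.50, Q4=14.00, Q5=9.87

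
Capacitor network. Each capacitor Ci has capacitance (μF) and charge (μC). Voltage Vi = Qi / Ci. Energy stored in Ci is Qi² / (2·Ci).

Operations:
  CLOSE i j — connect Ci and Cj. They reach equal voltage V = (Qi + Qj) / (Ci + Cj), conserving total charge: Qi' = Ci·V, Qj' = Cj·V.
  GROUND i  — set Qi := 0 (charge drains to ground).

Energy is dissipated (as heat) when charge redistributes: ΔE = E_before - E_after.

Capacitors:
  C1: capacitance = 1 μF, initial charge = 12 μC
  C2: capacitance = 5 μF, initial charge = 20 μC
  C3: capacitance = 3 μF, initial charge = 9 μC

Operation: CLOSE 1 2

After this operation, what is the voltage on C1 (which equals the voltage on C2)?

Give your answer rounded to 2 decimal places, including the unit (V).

Answer: 5.33 V

Derivation:
Initial: C1(1μF, Q=12μC, V=12.00V), C2(5μF, Q=20μC, V=4.00V), C3(3μF, Q=9μC, V=3.00V)
Op 1: CLOSE 1-2: Q_total=32.00, C_total=6.00, V=5.33; Q1=5.33, Q2=26.67; dissipated=26.667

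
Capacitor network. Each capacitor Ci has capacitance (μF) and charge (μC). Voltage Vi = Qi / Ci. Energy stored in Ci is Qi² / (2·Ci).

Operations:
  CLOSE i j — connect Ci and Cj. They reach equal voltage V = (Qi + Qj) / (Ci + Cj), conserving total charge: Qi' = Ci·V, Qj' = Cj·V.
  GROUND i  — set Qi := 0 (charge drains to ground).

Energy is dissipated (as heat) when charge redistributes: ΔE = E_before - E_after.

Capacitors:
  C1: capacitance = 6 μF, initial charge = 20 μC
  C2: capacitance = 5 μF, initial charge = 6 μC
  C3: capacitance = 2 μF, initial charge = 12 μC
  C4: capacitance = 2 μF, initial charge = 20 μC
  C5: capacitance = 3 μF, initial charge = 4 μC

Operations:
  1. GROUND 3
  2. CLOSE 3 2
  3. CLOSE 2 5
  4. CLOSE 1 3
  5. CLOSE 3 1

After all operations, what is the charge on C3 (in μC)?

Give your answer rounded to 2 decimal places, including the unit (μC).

Answer: 5.43 μC

Derivation:
Initial: C1(6μF, Q=20μC, V=3.33V), C2(5μF, Q=6μC, V=1.20V), C3(2μF, Q=12μC, V=6.00V), C4(2μF, Q=20μC, V=10.00V), C5(3μF, Q=4μC, V=1.33V)
Op 1: GROUND 3: Q3=0; energy lost=36.000
Op 2: CLOSE 3-2: Q_total=6.00, C_total=7.00, V=0.86; Q3=1.71, Q2=4.29; dissipated=1.029
Op 3: CLOSE 2-5: Q_total=8.29, C_total=8.00, V=1.04; Q2=5.18, Q5=3.11; dissipated=0.213
Op 4: CLOSE 1-3: Q_total=21.71, C_total=8.00, V=2.71; Q1=16.29, Q3=5.43; dissipated=4.599
Op 5: CLOSE 3-1: Q_total=21.71, C_total=8.00, V=2.71; Q3=5.43, Q1=16.29; dissipated=0.000
Final charges: Q1=16.29, Q2=5.18, Q3=5.43, Q4=20.00, Q5=3.11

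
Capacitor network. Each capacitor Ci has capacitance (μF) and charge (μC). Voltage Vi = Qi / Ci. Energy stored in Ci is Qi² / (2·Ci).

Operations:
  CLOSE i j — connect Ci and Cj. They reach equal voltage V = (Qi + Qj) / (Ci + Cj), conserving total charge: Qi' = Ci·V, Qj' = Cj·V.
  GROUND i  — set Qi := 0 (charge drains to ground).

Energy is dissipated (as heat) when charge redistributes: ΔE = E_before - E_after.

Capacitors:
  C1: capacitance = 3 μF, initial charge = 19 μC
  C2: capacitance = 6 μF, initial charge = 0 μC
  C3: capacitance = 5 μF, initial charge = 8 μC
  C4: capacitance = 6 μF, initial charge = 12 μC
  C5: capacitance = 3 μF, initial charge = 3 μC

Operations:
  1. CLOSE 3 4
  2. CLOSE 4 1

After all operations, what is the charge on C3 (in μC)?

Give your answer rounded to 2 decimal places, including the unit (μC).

Answer: 9.09 μC

Derivation:
Initial: C1(3μF, Q=19μC, V=6.33V), C2(6μF, Q=0μC, V=0.00V), C3(5μF, Q=8μC, V=1.60V), C4(6μF, Q=12μC, V=2.00V), C5(3μF, Q=3μC, V=1.00V)
Op 1: CLOSE 3-4: Q_total=20.00, C_total=11.00, V=1.82; Q3=9.09, Q4=10.91; dissipated=0.218
Op 2: CLOSE 4-1: Q_total=29.91, C_total=9.00, V=3.32; Q4=19.94, Q1=9.97; dissipated=20.387
Final charges: Q1=9.97, Q2=0.00, Q3=9.09, Q4=19.94, Q5=3.00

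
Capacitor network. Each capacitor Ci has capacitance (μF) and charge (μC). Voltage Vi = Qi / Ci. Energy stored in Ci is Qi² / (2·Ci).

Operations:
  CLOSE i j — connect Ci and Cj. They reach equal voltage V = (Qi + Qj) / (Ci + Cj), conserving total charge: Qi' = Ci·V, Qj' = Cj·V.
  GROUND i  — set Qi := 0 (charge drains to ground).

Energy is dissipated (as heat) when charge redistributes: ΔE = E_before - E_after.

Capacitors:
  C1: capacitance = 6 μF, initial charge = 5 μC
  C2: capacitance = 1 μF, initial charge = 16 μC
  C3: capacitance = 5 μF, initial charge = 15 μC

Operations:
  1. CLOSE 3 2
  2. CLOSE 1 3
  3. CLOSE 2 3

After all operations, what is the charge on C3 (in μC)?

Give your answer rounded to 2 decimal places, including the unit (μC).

Initial: C1(6μF, Q=5μC, V=0.83V), C2(1μF, Q=16μC, V=16.00V), C3(5μF, Q=15μC, V=3.00V)
Op 1: CLOSE 3-2: Q_total=31.00, C_total=6.00, V=5.17; Q3=25.83, Q2=5.17; dissipated=70.417
Op 2: CLOSE 1-3: Q_total=30.83, C_total=11.00, V=2.80; Q1=16.82, Q3=14.02; dissipated=25.606
Op 3: CLOSE 2-3: Q_total=19.18, C_total=6.00, V=3.20; Q2=3.20, Q3=15.98; dissipated=2.328
Final charges: Q1=16.82, Q2=3.20, Q3=15.98

Answer: 15.98 μC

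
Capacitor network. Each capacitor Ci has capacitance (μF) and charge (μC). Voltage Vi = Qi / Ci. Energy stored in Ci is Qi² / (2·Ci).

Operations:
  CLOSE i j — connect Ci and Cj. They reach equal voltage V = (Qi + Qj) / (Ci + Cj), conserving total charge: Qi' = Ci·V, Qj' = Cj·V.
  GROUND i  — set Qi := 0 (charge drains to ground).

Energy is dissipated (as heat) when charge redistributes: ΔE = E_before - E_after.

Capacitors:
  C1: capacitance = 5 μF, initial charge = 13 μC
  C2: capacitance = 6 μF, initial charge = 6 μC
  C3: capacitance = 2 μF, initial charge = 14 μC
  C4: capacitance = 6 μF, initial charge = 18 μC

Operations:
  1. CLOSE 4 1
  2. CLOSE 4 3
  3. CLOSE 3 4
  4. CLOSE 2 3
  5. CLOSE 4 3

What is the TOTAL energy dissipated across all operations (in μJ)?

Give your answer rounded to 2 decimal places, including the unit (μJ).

Answer: 22.94 μJ

Derivation:
Initial: C1(5μF, Q=13μC, V=2.60V), C2(6μF, Q=6μC, V=1.00V), C3(2μF, Q=14μC, V=7.00V), C4(6μF, Q=18μC, V=3.00V)
Op 1: CLOSE 4-1: Q_total=31.00, C_total=11.00, V=2.82; Q4=16.91, Q1=14.09; dissipated=0.218
Op 2: CLOSE 4-3: Q_total=30.91, C_total=8.00, V=3.86; Q4=23.18, Q3=7.73; dissipated=13.116
Op 3: CLOSE 3-4: Q_total=30.91, C_total=8.00, V=3.86; Q3=7.73, Q4=23.18; dissipated=0.000
Op 4: CLOSE 2-3: Q_total=13.73, C_total=8.00, V=1.72; Q2=10.30, Q3=3.43; dissipated=6.150
Op 5: CLOSE 4-3: Q_total=26.61, C_total=8.00, V=3.33; Q4=19.96, Q3=6.65; dissipated=3.460
Total dissipated: 22.944 μJ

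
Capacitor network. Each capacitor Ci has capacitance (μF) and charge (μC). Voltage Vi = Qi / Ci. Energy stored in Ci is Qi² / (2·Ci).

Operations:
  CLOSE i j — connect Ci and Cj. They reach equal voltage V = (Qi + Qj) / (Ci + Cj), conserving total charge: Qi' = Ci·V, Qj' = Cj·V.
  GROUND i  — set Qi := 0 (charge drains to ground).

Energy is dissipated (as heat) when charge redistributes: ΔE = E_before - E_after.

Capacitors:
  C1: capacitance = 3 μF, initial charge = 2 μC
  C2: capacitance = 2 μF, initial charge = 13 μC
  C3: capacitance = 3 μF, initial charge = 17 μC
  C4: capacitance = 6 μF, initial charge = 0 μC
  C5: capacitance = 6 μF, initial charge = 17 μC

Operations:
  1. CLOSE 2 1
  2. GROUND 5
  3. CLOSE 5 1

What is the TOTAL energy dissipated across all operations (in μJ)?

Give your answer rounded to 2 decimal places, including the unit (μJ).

Initial: C1(3μF, Q=2μC, V=0.67V), C2(2μF, Q=13μC, V=6.50V), C3(3μF, Q=17μC, V=5.67V), C4(6μF, Q=0μC, V=0.00V), C5(6μF, Q=17μC, V=2.83V)
Op 1: CLOSE 2-1: Q_total=15.00, C_total=5.00, V=3.00; Q2=6.00, Q1=9.00; dissipated=20.417
Op 2: GROUND 5: Q5=0; energy lost=24.083
Op 3: CLOSE 5-1: Q_total=9.00, C_total=9.00, V=1.00; Q5=6.00, Q1=3.00; dissipated=9.000
Total dissipated: 53.500 μJ

Answer: 53.50 μJ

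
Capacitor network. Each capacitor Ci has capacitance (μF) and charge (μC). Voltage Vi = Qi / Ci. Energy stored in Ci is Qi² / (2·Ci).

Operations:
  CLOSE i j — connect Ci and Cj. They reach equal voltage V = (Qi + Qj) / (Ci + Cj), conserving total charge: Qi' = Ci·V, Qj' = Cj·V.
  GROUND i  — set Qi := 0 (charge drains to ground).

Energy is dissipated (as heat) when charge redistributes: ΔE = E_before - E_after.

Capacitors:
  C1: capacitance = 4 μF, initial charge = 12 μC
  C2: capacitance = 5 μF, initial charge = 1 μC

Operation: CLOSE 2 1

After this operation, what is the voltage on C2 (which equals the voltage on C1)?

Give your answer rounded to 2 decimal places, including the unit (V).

Initial: C1(4μF, Q=12μC, V=3.00V), C2(5μF, Q=1μC, V=0.20V)
Op 1: CLOSE 2-1: Q_total=13.00, C_total=9.00, V=1.44; Q2=7.22, Q1=5.78; dissipated=8.711

Answer: 1.44 V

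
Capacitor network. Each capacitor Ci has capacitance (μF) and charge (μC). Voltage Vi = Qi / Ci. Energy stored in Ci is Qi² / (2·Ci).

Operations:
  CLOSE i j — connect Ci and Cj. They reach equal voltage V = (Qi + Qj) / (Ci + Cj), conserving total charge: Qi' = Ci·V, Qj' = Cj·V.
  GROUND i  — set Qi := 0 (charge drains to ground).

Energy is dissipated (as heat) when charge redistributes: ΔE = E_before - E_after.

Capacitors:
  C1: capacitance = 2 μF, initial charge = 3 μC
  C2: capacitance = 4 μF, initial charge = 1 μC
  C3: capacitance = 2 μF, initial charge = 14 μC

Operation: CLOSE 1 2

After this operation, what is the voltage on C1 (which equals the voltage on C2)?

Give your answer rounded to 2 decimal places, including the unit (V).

Answer: 0.67 V

Derivation:
Initial: C1(2μF, Q=3μC, V=1.50V), C2(4μF, Q=1μC, V=0.25V), C3(2μF, Q=14μC, V=7.00V)
Op 1: CLOSE 1-2: Q_total=4.00, C_total=6.00, V=0.67; Q1=1.33, Q2=2.67; dissipated=1.042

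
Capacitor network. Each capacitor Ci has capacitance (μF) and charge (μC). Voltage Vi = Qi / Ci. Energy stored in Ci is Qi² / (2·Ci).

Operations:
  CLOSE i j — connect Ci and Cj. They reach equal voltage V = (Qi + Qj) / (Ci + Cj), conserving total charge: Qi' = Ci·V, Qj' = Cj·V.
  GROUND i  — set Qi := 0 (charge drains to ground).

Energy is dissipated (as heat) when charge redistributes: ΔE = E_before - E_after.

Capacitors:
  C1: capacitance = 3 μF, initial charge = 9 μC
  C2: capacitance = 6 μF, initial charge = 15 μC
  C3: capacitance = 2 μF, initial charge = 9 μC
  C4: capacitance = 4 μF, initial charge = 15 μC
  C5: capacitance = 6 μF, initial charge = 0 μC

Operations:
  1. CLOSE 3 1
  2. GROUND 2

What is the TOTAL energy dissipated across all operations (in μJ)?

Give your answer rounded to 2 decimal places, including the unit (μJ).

Answer: 20.10 μJ

Derivation:
Initial: C1(3μF, Q=9μC, V=3.00V), C2(6μF, Q=15μC, V=2.50V), C3(2μF, Q=9μC, V=4.50V), C4(4μF, Q=15μC, V=3.75V), C5(6μF, Q=0μC, V=0.00V)
Op 1: CLOSE 3-1: Q_total=18.00, C_total=5.00, V=3.60; Q3=7.20, Q1=10.80; dissipated=1.350
Op 2: GROUND 2: Q2=0; energy lost=18.750
Total dissipated: 20.100 μJ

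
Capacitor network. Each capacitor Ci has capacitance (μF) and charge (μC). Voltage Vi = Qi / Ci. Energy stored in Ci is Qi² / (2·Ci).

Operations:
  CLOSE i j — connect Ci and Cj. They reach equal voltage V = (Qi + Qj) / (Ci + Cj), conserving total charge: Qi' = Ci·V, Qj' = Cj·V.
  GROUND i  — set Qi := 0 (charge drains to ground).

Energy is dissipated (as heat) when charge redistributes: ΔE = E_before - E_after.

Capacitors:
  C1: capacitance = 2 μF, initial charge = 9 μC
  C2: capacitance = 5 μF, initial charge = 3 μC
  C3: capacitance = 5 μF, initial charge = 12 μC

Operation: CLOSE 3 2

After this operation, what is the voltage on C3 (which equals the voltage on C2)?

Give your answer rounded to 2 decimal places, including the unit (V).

Initial: C1(2μF, Q=9μC, V=4.50V), C2(5μF, Q=3μC, V=0.60V), C3(5μF, Q=12μC, V=2.40V)
Op 1: CLOSE 3-2: Q_total=15.00, C_total=10.00, V=1.50; Q3=7.50, Q2=7.50; dissipated=4.050

Answer: 1.50 V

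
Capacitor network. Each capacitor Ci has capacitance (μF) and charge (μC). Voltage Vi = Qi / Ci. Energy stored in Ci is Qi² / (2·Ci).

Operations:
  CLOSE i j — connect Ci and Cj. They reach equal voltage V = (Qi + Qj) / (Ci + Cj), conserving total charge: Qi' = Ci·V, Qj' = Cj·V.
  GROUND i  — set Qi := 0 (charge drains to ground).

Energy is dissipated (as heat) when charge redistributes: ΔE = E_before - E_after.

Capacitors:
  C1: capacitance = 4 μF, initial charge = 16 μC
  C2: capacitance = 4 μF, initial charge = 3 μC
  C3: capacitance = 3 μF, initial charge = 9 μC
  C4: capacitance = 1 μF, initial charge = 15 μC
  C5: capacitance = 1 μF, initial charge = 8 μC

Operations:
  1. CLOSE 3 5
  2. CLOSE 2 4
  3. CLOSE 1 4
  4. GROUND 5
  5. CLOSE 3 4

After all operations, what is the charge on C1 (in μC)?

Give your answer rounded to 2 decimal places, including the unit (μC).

Answer: 15.68 μC

Derivation:
Initial: C1(4μF, Q=16μC, V=4.00V), C2(4μF, Q=3μC, V=0.75V), C3(3μF, Q=9μC, V=3.00V), C4(1μF, Q=15μC, V=15.00V), C5(1μF, Q=8μC, V=8.00V)
Op 1: CLOSE 3-5: Q_total=17.00, C_total=4.00, V=4.25; Q3=12.75, Q5=4.25; dissipated=9.375
Op 2: CLOSE 2-4: Q_total=18.00, C_total=5.00, V=3.60; Q2=14.40, Q4=3.60; dissipated=81.225
Op 3: CLOSE 1-4: Q_total=19.60, C_total=5.00, V=3.92; Q1=15.68, Q4=3.92; dissipated=0.064
Op 4: GROUND 5: Q5=0; energy lost=9.031
Op 5: CLOSE 3-4: Q_total=16.67, C_total=4.00, V=4.17; Q3=12.50, Q4=4.17; dissipated=0.041
Final charges: Q1=15.68, Q2=14.40, Q3=12.50, Q4=4.17, Q5=0.00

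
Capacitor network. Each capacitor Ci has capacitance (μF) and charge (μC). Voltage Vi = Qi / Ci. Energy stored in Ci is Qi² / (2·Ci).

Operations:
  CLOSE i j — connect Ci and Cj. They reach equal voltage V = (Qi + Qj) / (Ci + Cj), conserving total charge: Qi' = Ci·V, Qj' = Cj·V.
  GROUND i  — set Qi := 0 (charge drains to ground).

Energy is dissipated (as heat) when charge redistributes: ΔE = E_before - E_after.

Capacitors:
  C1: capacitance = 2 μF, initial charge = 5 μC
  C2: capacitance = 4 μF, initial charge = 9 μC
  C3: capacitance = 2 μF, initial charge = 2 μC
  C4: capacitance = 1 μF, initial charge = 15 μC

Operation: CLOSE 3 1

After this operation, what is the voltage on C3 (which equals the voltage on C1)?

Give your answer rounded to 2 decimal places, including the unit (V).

Initial: C1(2μF, Q=5μC, V=2.50V), C2(4μF, Q=9μC, V=2.25V), C3(2μF, Q=2μC, V=1.00V), C4(1μF, Q=15μC, V=15.00V)
Op 1: CLOSE 3-1: Q_total=7.00, C_total=4.00, V=1.75; Q3=3.50, Q1=3.50; dissipated=1.125

Answer: 1.75 V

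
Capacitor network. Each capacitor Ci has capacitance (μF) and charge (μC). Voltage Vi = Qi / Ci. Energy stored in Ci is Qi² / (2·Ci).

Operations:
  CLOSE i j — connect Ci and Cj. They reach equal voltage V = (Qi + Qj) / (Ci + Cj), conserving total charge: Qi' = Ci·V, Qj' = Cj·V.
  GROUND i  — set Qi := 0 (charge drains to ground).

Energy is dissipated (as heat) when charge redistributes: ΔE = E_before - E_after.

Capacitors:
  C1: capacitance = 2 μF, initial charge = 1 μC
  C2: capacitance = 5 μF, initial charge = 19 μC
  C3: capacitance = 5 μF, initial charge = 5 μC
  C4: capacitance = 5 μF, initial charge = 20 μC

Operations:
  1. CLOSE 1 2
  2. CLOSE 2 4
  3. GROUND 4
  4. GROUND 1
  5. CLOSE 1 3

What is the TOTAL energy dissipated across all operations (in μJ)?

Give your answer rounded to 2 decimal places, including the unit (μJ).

Answer: 47.68 μJ

Derivation:
Initial: C1(2μF, Q=1μC, V=0.50V), C2(5μF, Q=19μC, V=3.80V), C3(5μF, Q=5μC, V=1.00V), C4(5μF, Q=20μC, V=4.00V)
Op 1: CLOSE 1-2: Q_total=20.00, C_total=7.00, V=2.86; Q1=5.71, Q2=14.29; dissipated=7.779
Op 2: CLOSE 2-4: Q_total=34.29, C_total=10.00, V=3.43; Q2=17.14, Q4=17.14; dissipated=1.633
Op 3: GROUND 4: Q4=0; energy lost=29.388
Op 4: GROUND 1: Q1=0; energy lost=8.163
Op 5: CLOSE 1-3: Q_total=5.00, C_total=7.00, V=0.71; Q1=1.43, Q3=3.57; dissipated=0.714
Total dissipated: 47.677 μJ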